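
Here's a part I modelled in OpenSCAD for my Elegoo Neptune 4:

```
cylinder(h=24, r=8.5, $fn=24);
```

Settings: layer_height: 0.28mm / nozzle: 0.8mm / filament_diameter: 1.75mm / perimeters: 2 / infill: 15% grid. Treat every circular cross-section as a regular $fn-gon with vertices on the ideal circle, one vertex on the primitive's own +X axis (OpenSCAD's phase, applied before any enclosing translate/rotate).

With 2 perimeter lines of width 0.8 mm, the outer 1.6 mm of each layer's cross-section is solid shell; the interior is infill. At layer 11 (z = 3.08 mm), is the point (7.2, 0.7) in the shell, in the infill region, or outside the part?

At z = 3.08 mm: the r=8.5 cylinder contributes a regular 24-gon of circumradius 8.5. Overall, the cross-section is a single solid region. The nearest boundary edge runs (8.50, 0.00)→(8.21, 2.20); distance from the point to it = 1.20 mm. The point is inside the cross-section, 1.20 mm from the nearest boundary — within the 1.6 mm shell band (2 × 0.8).

shell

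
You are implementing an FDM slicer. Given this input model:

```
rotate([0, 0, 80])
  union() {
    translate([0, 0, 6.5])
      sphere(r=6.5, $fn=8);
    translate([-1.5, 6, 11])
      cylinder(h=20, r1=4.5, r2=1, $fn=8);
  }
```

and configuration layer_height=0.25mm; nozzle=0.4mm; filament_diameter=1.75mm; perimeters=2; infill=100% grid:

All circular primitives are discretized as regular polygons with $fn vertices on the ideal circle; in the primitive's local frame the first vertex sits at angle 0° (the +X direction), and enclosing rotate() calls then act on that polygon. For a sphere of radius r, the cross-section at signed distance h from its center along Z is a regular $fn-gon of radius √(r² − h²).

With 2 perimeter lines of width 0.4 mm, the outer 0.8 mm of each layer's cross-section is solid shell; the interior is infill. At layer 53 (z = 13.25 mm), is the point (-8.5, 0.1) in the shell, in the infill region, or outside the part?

infill

At z = 13.25 mm: the sphere is not intersected at this z (|z−center|=6.750 > r=6.5); the cone at (-1.5, 6) contributes a regular 8-gon of circumradius 4.106 (interpolated between r1=4.5 and r2=1 at t=0.113); Taking the union: only the cone at (-1.5, 6) is present, so the union is just that shape — 1 connected region; (rotated 80° about Z; rotation is an isometry so areas/perimeters/island counts are preserved). Overall, the cross-section is a single solid region. Undo the 80° rotation: the query point maps to (-1.378, 8.388) in the un-rotated model frame. The nearest boundary edge runs (1.40, 8.90)→(-1.50, 10.11); distance from the point to it = 1.54 mm. The point is inside the cross-section and 1.54 mm from the nearest boundary — more than the 0.8 mm shell width (2 × 0.4), so it's in the infill interior.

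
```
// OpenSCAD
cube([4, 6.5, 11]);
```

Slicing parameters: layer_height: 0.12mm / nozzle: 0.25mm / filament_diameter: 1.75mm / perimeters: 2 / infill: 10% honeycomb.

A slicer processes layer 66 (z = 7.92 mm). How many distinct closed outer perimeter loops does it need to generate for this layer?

At z = 7.92 mm: the cube is present — its section is the full 4×6.5 rectangle. The result has 1 disconnected region.

1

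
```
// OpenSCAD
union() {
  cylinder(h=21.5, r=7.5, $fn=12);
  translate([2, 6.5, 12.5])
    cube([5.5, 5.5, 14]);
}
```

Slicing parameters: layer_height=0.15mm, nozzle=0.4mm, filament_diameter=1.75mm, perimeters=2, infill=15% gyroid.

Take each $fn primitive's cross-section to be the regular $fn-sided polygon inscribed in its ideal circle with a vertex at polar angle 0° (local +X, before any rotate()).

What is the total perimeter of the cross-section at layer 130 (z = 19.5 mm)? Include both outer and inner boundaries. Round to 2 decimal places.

64.60 mm

At z = 19.5 mm: the r=7.5 cylinder contributes a regular 12-gon of circumradius 7.5 (perimeter = 2·12·7.500·sin(180°/12) = 46.59 mm); the cube at (2, 6.5) (footprint 5.5×5.5) is included at this height (perimeter 22.00 mm); Merging all regions: the regions partially overlap (shared area 0.40 mm²), so the edge portions inside another operand are dropped and the merged outline is re-measured after clipping — boundary = 64.60 mm. Overall, the cross-section is a single solid region. Total boundary length (outer) = 64.60 mm.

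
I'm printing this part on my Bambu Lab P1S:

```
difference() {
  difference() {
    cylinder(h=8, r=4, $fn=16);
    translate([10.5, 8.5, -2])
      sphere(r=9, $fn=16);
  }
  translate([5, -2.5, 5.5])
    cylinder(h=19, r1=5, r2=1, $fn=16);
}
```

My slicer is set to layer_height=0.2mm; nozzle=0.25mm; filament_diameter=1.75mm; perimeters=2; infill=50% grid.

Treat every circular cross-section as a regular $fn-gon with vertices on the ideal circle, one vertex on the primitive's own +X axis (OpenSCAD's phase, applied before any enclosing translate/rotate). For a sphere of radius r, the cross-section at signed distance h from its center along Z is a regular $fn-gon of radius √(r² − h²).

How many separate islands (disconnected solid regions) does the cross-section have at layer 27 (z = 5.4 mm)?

At z = 5.4 mm: the r=4 cylinder contributes a regular 16-gon of circumradius 4; the sphere at (10.5, 8.5): section is a regular 16-gon, circumradius = √(r²−h²) = √(9²−7.4²) = 5.122; Subtracting the remaining from the first: starting from the r=4 cylinder, the r=9 sphere at (10.5, 8.5) misses the remaining region (no effect) — 1 connected region; the cone at (5, -2.5) is not intersected at this z (z outside [5.5, 24.5]); Subtracting the remaining from the first: none of the subtracted shapes is present at this height, so that combined region is unchanged — 1 connected region. Overall, the cross-section is a single solid region. Island count = 1.

1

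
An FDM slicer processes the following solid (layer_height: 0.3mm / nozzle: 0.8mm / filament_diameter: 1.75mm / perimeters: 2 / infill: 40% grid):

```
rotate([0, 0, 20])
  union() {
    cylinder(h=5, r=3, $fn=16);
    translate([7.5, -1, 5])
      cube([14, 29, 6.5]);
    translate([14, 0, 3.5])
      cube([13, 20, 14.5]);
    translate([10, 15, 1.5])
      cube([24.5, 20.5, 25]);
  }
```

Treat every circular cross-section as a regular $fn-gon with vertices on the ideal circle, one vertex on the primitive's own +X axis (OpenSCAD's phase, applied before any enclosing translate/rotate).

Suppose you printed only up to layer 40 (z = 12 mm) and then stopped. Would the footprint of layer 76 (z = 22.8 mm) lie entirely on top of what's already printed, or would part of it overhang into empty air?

Compare the two slices. At z = 12: the cylinder is not intersected at this z (z outside [0, 5]); the cube at (7.5, -1) is absent (z outside [5, 11.5]); the 13×20 cube at (14, 0) contributes its full rectangle (area 260.00 mm²); the cube at (10, 15) (footprint 24.5×20.5) is included at this height (area 502.25 mm²); Combining (union): the regions partially overlap — summed areas 762.25 mm² minus the doubly-counted overlap 65.00 mm² gives 697.25 mm² — area = 697.25 mm²; (rotated 20° about Z; rotation is an isometry so areas/perimeters/island counts are preserved). At z = 22.8: the cylinder is absent (z outside [0, 5]); the cube at (7.5, -1) is not intersected at this z (z outside [5, 11.5]); the cube at (14, 0) does not reach this height (z outside [3.5, 18]); the cube at (10, 15) is present — its section is the full 24.5×20.5 rectangle (area 502.25 mm²); Taking the union: only the 24.5×20.5 cube at (10, 15) is present, so the union is just that shape — area = 502.25 mm²; (whole slice rotated 20° about Z — lengths, areas and connectivity unchanged). Checking containment: the cross-section at z = 22.8 is a subset of the cross-section at z = 12.

entirely on top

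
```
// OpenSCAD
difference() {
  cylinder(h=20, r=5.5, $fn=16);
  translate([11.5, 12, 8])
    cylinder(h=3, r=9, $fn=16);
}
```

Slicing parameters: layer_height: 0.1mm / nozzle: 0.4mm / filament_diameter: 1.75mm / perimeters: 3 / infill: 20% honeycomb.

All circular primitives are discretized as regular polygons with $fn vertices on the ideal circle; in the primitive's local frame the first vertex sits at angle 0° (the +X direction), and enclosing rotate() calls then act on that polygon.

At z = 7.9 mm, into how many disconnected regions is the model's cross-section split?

At z = 7.9 mm: the r=5.5 cylinder contributes a regular 16-gon of circumradius 5.5; the cylinder at (11.5, 12) is not intersected at this z (z outside [8, 11]); Subtracting the remaining from the first: none of the subtracted shapes is present at this height, so the r=5.5 cylinder is unchanged — 1 connected region. The result has 1 disconnected region.

1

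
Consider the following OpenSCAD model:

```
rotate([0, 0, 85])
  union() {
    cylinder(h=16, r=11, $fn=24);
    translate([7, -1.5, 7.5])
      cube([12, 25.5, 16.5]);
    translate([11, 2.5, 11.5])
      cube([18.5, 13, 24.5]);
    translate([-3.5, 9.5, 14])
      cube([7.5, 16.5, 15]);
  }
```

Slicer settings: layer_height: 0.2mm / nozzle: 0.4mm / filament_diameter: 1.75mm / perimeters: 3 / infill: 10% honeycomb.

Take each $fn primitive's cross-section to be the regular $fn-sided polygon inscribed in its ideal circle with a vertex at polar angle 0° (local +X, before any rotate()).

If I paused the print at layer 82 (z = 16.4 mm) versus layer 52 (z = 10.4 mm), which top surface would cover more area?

layer 52 (z = 10.4 mm)

Layer 82 (z = 16.4): the cylinder is not intersected at this z (z outside [0, 16]); the cube at (7, -1.5) (footprint 12×25.5) is included at this height (area 306.00 mm²); the 18.5×13 cube at (11, 2.5) contributes its full rectangle (area 240.50 mm²); the cube at (-3.5, 9.5) is present — its section is the full 7.5×16.5 rectangle (area 123.75 mm²); Taking the union: the regions partially overlap — summed areas 670.25 mm² minus the doubly-counted overlap 104.00 mm² gives 566.25 mm² — area = 566.25 mm²; (rotated 85° about Z; rotation is an isometry so areas/perimeters/island counts are preserved). So its area = 566.25 mm². Layer 52 (z = 10.4): the cylinder: section is a regular 24-gon, circumradius r=11 (area = (24/2)·11.000²·sin(360°/24) = 375.81 mm²); the cube at (7, -1.5) is present — its section is the full 12×25.5 rectangle (area 306.00 mm²); the cube at (11, 2.5) is absent (z outside [11.5, 36]); the cube at (-3.5, 9.5) does not reach this height (z outside [14, 29]); Combining (union): the regions partially overlap — summed areas 681.81 mm² minus the doubly-counted overlap 28.86 mm² gives 652.94 mm² — area = 652.94 mm²; (whole slice rotated 85° about Z — lengths, areas and connectivity unchanged). So its area = 652.94 mm². Layer 52 is larger (652.94 vs 566.25 mm²).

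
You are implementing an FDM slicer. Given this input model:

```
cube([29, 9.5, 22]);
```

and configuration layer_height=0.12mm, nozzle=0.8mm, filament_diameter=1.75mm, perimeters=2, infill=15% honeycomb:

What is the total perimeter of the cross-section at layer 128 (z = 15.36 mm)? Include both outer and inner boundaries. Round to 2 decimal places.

77.00 mm

At z = 15.36 mm: the cube is present — its section is the full 29×9.5 rectangle (perimeter 77.00 mm). Overall, the cross-section is a single solid region. Total boundary length (outer) = 77.00 mm.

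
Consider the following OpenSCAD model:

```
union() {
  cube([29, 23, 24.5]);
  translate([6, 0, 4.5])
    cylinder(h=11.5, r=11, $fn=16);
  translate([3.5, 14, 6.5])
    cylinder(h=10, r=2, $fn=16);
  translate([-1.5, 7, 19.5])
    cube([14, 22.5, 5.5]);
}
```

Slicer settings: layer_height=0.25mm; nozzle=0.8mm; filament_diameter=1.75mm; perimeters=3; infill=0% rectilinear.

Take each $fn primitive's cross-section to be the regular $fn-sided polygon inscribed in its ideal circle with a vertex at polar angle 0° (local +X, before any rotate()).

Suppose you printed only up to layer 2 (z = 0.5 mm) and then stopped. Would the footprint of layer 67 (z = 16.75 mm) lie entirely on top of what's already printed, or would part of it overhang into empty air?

Compare the two slices. At z = 0.5: the cube (footprint 29×23) is included at this height (area 667.00 mm²); the cylinder at (6, 0) does not reach this height (z outside [4.5, 16]); the cylinder at (3.5, 14) does not reach this height (z outside [6.5, 16.5]); the cube at (-1.5, 7) is absent (z outside [19.5, 25]); Combining (union): only the 29×23 cube is present, so the union is just that shape — area = 667.00 mm². At z = 16.75: the cube (footprint 29×23) is included at this height (area 667.00 mm²); the cylinder at (6, 0) is absent (z outside [4.5, 16]); the cylinder at (3.5, 14) is not intersected at this z (z outside [6.5, 16.5]); the cube at (-1.5, 7) is absent (z outside [19.5, 25]); Merging all regions: only the 29×23 cube is present, so the union is just that shape — area = 667.00 mm². Checking containment: the cross-section at z = 16.75 is a subset of the cross-section at z = 0.5.

entirely on top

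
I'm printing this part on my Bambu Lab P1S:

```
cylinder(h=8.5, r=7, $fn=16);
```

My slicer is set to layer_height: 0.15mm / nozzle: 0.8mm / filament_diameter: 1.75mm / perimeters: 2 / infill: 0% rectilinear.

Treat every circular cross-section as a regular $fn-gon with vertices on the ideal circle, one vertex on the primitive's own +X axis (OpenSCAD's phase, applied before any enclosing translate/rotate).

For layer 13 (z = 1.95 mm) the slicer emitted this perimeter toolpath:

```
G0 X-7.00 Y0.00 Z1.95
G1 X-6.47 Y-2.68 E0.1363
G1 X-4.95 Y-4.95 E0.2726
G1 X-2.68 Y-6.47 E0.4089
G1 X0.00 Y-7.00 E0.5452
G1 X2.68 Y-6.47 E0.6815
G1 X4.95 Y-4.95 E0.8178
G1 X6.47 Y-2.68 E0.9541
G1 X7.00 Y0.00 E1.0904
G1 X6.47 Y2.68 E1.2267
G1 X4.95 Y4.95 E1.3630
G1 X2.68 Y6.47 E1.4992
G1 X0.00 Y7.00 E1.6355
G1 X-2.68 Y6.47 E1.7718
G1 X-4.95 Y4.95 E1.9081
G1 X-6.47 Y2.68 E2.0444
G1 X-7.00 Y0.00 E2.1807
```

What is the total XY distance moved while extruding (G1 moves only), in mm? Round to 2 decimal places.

43.71 mm

Sum the Euclidean lengths of each G1 segment: total = 43.71 mm.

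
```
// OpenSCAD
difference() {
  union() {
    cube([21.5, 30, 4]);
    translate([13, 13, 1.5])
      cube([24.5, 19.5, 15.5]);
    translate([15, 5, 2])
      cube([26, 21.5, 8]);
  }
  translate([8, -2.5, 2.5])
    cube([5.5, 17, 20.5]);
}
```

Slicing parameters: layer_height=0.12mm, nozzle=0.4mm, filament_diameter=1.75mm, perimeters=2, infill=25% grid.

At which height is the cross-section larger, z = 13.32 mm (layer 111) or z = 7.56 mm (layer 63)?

Layer 111 (z = 13.32): the cube is not intersected at this z (z outside [0, 4]); the 24.5×19.5 cube at (13, 13) contributes its full rectangle (area 477.75 mm²); the cube at (15, 5) is not intersected at this z (z outside [2, 10]); Combining (union): only the 24.5×19.5 cube at (13, 13) is present, so the union is just that shape — area = 477.75 mm²; the cube at (8, -2.5) (footprint 5.5×17) is included at this height (area 93.50 mm²); Subtracting the remaining from the first: starting from the result so far (477.75 mm²), the 5.5×17 cube at (8, -2.5) partially overlaps it — only the 0.75 mm² overlap (of its 93.50 mm²) is removed, clipping the outline — area = 477.00 mm². So its area = 477.00 mm². Layer 63 (z = 7.56): the cube does not reach this height (z outside [0, 4]); the cube at (13, 13) (footprint 24.5×19.5) is included at this height (area 477.75 mm²); the cube at (15, 5) is present — its section is the full 26×21.5 rectangle (area 559.00 mm²); Merging all regions: the regions partially overlap — summed areas 1036.75 mm² minus the doubly-counted overlap 303.75 mm² gives 733.00 mm² — area = 733.00 mm²; the cube at (8, -2.5) (footprint 5.5×17) is included at this height (area 93.50 mm²); After the difference (first − rest): starting from that combined region (733.00 mm²), the 5.5×17 cube at (8, -2.5) partially overlaps it — only the 0.75 mm² overlap (of its 93.50 mm²) is removed, clipping the outline — area = 732.25 mm². So its area = 732.25 mm². Layer 63 is larger (732.25 vs 477.00 mm²).

layer 63 (z = 7.56 mm)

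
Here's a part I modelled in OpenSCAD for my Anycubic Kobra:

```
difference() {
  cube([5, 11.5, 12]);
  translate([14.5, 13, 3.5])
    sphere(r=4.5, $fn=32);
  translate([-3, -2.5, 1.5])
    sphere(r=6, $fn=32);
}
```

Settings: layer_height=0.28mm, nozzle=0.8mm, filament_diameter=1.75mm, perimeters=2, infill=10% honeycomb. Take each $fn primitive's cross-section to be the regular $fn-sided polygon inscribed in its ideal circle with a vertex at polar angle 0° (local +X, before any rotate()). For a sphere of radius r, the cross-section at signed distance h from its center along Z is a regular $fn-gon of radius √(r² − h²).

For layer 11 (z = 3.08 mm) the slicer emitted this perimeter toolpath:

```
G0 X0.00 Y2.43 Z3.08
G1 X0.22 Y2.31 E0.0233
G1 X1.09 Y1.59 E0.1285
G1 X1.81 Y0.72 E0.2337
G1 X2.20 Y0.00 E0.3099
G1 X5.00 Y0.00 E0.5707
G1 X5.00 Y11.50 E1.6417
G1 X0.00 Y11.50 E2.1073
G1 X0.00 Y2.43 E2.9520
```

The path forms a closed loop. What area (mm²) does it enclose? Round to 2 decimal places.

Apply the shoelace formula to the sequence of (X, Y) vertices; enclosed area = 54.31 mm².

54.31 mm²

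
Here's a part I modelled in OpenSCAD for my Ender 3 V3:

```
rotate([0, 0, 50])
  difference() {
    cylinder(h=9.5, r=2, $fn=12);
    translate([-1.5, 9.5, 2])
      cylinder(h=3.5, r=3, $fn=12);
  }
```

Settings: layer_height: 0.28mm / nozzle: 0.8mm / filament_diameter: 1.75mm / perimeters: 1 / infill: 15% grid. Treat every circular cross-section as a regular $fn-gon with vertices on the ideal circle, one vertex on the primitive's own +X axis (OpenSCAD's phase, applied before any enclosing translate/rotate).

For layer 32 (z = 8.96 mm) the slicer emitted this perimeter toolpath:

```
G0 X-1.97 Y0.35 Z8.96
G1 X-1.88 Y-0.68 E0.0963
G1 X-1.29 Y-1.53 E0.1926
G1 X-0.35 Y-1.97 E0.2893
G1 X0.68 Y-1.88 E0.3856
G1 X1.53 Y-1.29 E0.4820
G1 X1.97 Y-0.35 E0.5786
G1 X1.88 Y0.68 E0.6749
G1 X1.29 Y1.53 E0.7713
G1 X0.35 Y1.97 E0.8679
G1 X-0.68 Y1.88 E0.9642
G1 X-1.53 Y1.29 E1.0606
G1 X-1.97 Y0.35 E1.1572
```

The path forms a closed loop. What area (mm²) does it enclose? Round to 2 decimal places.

Apply the shoelace formula to the sequence of (X, Y) vertices; enclosed area = 12.01 mm².

12.01 mm²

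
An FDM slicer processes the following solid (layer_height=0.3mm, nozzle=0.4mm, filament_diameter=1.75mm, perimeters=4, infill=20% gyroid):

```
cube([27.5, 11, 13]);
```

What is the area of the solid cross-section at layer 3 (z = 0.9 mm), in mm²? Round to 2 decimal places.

At z = 0.9 mm: the cube is present — its section is the full 27.5×11 rectangle (area 302.50 mm²). Overall, the cross-section is a single solid region. Net area = 302.50 mm².

302.50 mm²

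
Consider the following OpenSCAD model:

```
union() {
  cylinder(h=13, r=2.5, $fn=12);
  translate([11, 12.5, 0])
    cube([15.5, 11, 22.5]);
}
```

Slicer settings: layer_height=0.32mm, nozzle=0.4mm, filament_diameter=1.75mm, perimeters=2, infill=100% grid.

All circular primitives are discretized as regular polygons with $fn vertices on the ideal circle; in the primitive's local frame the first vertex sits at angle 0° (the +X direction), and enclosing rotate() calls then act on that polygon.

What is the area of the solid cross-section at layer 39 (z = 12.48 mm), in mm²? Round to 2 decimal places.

At z = 12.48 mm: the r=2.5 cylinder gives a regular 12-gon of circumradius 2.5 (constant along its height) (area = (12/2)·2.500²·sin(360°/12) = 18.75 mm²); the cube at (11, 12.5) (footprint 15.5×11) is included at this height (area 170.50 mm²); Taking the union: the 2 present regions are separate (no shared area or edge), so areas and boundary lengths simply add and each stays a separate island — area = 189.25 mm². Overall, the cross-section has 2 separate islands. Net area = 189.25 mm².

189.25 mm²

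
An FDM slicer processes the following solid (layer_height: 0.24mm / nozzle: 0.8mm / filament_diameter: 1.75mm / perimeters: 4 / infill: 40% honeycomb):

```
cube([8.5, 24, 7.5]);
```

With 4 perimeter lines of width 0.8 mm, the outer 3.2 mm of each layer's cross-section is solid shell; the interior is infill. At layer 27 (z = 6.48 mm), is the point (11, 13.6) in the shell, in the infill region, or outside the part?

At z = 6.48 mm: the cube (footprint 8.5×24) is included at this height. Overall, the cross-section is a single solid region. The nearest boundary edge runs (8.50, 0.00)→(8.50, 24.00); distance from the point to it = 2.50 mm. The point is not inside any of the regions above, so it lies outside the cross-section (2.50 mm from the nearest boundary).

outside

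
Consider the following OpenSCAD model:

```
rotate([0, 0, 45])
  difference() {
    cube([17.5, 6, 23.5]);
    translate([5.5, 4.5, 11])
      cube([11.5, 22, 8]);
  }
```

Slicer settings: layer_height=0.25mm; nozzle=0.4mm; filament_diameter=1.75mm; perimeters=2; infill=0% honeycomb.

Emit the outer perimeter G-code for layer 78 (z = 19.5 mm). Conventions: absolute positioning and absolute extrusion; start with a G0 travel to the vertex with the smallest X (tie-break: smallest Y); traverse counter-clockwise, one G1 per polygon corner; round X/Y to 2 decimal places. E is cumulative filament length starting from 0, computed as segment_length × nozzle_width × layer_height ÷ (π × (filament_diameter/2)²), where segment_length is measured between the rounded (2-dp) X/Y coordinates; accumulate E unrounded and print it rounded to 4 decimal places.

G0 X-4.24 Y4.24 Z19.50
G1 X0.00 Y0.00 E0.2493
G1 X12.37 Y12.37 E0.9766
G1 X8.13 Y16.62 E1.2262
G1 X-4.24 Y4.24 E1.9538

At z = 19.5 mm: the cube is present — its section is the full 17.5×6 rectangle; the cube at (5.5, 4.5) is not intersected at this z (z outside [11, 19]); After the difference (first − rest): none of the subtracted shapes is present at this height, so the 17.5×6 cube is unchanged — 1 connected region; (whole slice rotated 45° about Z — lengths, areas and connectivity unchanged). The outline is a single polygon with 4 vertices. Extrusion per mm of travel: 0.4 × 0.25 / (π × 0.875²) = 0.041575. Accumulating E over each segment gives final E = 1.9538.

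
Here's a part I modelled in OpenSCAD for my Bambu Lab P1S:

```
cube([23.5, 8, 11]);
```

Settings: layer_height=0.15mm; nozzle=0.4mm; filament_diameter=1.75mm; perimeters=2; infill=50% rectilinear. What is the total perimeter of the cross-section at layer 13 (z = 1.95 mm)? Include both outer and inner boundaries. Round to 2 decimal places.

At z = 1.95 mm: the cube is present — its section is the full 23.5×8 rectangle (perimeter 63.00 mm). Overall, the cross-section is a single solid region. Total boundary length (outer) = 63.00 mm.

63.00 mm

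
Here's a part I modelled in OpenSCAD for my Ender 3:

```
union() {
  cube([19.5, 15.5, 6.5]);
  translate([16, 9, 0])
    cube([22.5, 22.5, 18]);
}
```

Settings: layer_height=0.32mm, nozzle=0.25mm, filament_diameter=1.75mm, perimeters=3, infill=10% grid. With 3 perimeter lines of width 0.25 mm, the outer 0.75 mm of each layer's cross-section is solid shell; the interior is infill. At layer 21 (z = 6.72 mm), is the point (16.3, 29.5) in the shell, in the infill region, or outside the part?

shell

At z = 6.72 mm: the cube is not intersected at this z (z outside [0, 6.5]); the 22.5×22.5 cube at (16, 9) contributes its full rectangle; Taking the union: only the 22.5×22.5 cube at (16, 9) is present, so the union is just that shape — 1 connected region. Overall, the cross-section is a single solid region. The nearest boundary edge runs (16.00, 31.50)→(16.00, 9.00); distance from the point to it = 0.30 mm. The point is inside the cross-section, 0.30 mm from the nearest boundary — within the 0.75 mm shell band (3 × 0.25).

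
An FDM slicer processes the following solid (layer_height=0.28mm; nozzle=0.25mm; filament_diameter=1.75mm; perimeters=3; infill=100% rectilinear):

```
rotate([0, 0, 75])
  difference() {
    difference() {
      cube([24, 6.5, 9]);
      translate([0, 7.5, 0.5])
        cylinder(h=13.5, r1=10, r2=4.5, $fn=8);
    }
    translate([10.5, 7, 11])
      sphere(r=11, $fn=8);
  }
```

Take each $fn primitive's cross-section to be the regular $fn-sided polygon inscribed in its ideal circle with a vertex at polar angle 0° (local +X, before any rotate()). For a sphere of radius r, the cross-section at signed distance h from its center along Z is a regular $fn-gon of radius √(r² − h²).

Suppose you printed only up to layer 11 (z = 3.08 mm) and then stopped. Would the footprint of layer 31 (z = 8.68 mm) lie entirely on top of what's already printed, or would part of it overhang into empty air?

part overhangs

Compare the two slices. At z = 3.08: the cube is present — its section is the full 24×6.5 rectangle (area 156.00 mm²); the cone at (0, 7.5): at t=0.191 of its height the radius interpolates to r₁+(r₂−r₁)t = 8.949, giving a regular 8-gon of that circumradius (area = (8/2)·8.949²·sin(360°/8) = 226.51 mm²); Subtracting the remaining from the first: starting from the 24×6.5 cube (156.00 mm²), the cone at (0, 7.5) partially overlaps it — only the 45.35 mm² overlap (of its 226.51 mm²) is removed, clipping the outline — area = 110.65 mm²; the sphere at (10.5, 7): section is a regular 8-gon, circumradius = √(r²−h²) = √(11²−7.92²) = 7.634 (area = (8/2)·7.634²·sin(360°/8) = 164.82 mm²); Subtracting the remaining from the first: starting from the result so far (110.65 mm²), the r=11 sphere at (10.5, 7) partially overlaps it — only the 56.75 mm² overlap (of its 164.82 mm²) is removed, clipping the outline — area = 53.90 mm²; (rotated 75° about Z; rotation is an isometry so areas/perimeters/island counts are preserved). At z = 8.68: the cube (footprint 24×6.5) is included at this height (area 156.00 mm²); the cone at (0, 7.5) contributes a regular 8-gon of circumradius 6.667 (interpolated between r1=10 and r2=4.5 at t=0.606) (area = (8/2)·6.667²·sin(360°/8) = 125.74 mm²); Subtracting the remaining from the first: starting from the 24×6.5 cube (156.00 mm²), the cone at (0, 7.5) partially overlaps it — only the 24.97 mm² overlap (of its 125.74 mm²) is removed, clipping the outline — area = 131.03 mm²; the r=11 sphere at (10.5, 7) slices to a regular 8-gon of circumradius 10.753 (√(r²−h²) with h=2.32 from center) (area = (8/2)·10.753²·sin(360°/8) = 327.02 mm²); Taking the first minus the rest: starting from the result so far (131.03 mm²), the r=11 sphere at (10.5, 7) partially overlaps it — only the 100.07 mm² overlap (of its 327.02 mm²) is removed, clipping the outline — area = 30.95 mm²; (rotated 75° about Z; rotation is an isometry so areas/perimeters/island counts are preserved). Checking containment: at z = 8.68 the cross-section extends beyond the z = 3.08 cross-section by about 3.00 mm².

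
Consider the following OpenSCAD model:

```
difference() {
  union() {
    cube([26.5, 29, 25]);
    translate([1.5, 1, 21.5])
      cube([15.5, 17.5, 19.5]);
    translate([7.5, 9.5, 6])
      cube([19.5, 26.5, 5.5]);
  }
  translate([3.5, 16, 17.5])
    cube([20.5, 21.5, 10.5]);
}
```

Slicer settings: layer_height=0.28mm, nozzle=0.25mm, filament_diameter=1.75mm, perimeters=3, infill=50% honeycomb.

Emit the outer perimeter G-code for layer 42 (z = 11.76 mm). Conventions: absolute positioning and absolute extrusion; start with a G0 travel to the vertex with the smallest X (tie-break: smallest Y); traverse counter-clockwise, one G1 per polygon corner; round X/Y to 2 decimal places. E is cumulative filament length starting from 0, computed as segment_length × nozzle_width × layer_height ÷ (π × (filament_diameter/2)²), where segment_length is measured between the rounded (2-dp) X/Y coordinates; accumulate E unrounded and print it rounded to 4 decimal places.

G0 X0.00 Y0.00 Z11.76
G1 X26.50 Y0.00 E0.7712
G1 X26.50 Y29.00 E1.6152
G1 X0.00 Y29.00 E2.3864
G1 X0.00 Y0.00 E3.2304

At z = 11.76 mm: the 26.5×29 cube contributes its full rectangle; the cube at (1.5, 1) is not intersected at this z (z outside [21.5, 41]); the cube at (7.5, 9.5) is not intersected at this z (z outside [6, 11.5]); Merging all regions: only the 26.5×29 cube is present, so the union is just that shape — 1 connected region; the cube at (3.5, 16) is not intersected at this z (z outside [17.5, 28]); Subtracting the remaining from the first: none of the subtracted shapes is present at this height, so the result so far is unchanged — 1 connected region. The outline is a single polygon with 4 vertices. Extrusion per mm of travel: 0.25 × 0.28 / (π × 0.875²) = 0.029103. Accumulating E over each segment gives final E = 3.2304.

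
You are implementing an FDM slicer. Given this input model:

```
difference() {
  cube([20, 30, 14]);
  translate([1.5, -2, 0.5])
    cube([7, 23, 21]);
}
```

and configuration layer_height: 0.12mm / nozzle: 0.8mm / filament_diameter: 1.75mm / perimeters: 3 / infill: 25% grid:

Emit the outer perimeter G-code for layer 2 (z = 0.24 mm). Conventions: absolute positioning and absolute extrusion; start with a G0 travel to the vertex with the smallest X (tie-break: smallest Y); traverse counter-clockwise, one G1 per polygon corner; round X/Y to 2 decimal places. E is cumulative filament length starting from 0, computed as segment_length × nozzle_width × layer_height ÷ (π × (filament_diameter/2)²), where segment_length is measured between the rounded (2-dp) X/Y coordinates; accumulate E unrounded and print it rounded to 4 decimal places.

At z = 0.24 mm: the cube (footprint 20×30) is included at this height; the cube at (1.5, -2) does not reach this height (z outside [0.5, 21.5]); After the difference (first − rest): none of the subtracted shapes is present at this height, so the 20×30 cube is unchanged — 1 connected region. The outline is a single polygon with 4 vertices. Extrusion per mm of travel: 0.8 × 0.12 / (π × 0.875²) = 0.039912. Accumulating E over each segment gives final E = 3.9912.

G0 X0.00 Y0.00 Z0.24
G1 X20.00 Y0.00 E0.7982
G1 X20.00 Y30.00 E1.9956
G1 X0.00 Y30.00 E2.7939
G1 X0.00 Y0.00 E3.9912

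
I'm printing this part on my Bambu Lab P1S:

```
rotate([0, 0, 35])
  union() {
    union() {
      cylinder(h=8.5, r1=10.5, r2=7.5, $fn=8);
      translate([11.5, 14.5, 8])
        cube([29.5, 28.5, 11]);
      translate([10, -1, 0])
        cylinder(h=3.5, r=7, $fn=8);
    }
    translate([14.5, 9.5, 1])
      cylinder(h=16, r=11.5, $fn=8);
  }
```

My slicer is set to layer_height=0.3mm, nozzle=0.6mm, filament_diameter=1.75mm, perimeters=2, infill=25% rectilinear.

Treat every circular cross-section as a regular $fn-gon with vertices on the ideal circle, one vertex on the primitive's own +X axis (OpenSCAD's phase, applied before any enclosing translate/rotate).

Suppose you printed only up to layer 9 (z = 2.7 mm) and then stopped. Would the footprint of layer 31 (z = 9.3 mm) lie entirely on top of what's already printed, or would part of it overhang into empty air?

Compare the two slices. At z = 2.7: the cone contributes a regular 8-gon of circumradius 9.547 (interpolated between r1=10.5 and r2=7.5 at t=0.318) (area = (8/2)·9.547²·sin(360°/8) = 257.80 mm²); the cube at (11.5, 14.5) is not intersected at this z (z outside [8, 19]); the cylinder at (10, -1): section is a regular 8-gon, circumradius r=7 (area = (8/2)·7.000²·sin(360°/8) = 138.59 mm²); Merging all regions: the regions partially overlap — summed areas 396.39 mm² minus the doubly-counted overlap 46.28 mm² gives 350.11 mm² — area = 350.11 mm²; the r=11.5 cylinder at (14.5, 9.5) contributes a regular 8-gon of circumradius 11.5 (area = (8/2)·11.500²·sin(360°/8) = 374.06 mm²); Merging all regions: the regions partially overlap — summed areas 724.17 mm² minus the doubly-counted overlap 62.30 mm² gives 661.88 mm² — area = 661.88 mm²; (whole slice rotated 35° about Z — lengths, areas and connectivity unchanged). At z = 9.3: the cone is absent (z outside [0, 8.5]); the cube at (11.5, 14.5) (footprint 29.5×28.5) is included at this height (area 840.75 mm²); the cylinder at (10, -1) is absent (z outside [0, 3.5]); Merging all regions: only the 29.5×28.5 cube at (11.5, 14.5) is present, so the union is just that shape — area = 840.75 mm²; the r=11.5 cylinder at (14.5, 9.5) contributes a regular 8-gon of circumradius 11.5 (area = (8/2)·11.500²·sin(360°/8) = 374.06 mm²); Taking the union: the regions partially overlap — summed areas 1214.81 mm² minus the doubly-counted overlap 58.83 mm² gives 1155.98 mm² — area = 1155.98 mm²; (rotated 35° about Z; rotation is an isometry so areas/perimeters/island counts are preserved). Checking containment: at z = 9.3 the cross-section extends beyond the z = 2.7 cross-section by about 781.92 mm².

part overhangs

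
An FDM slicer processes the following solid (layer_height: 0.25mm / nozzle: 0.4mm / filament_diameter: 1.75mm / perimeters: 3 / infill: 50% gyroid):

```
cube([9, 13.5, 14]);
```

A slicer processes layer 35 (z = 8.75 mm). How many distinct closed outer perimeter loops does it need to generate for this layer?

1

At z = 8.75 mm: the 9×13.5 cube contributes its full rectangle. The result has 1 disconnected region.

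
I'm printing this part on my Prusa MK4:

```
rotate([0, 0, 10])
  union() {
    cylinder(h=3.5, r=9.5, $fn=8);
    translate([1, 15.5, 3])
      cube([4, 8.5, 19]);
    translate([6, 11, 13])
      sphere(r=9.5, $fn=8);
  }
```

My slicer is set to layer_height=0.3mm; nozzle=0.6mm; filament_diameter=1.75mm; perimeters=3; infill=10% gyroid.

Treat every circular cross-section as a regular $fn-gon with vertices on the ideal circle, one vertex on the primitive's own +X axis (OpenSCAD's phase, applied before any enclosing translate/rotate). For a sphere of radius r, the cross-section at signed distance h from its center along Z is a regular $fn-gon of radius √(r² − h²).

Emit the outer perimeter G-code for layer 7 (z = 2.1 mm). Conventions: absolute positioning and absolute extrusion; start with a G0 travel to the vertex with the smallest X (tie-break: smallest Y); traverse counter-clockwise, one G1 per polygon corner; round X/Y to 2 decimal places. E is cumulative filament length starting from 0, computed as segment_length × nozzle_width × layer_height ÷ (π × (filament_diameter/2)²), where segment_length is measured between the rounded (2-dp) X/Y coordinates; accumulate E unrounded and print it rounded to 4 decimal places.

At z = 2.1 mm: the r=9.5 cylinder gives a regular 8-gon of circumradius 9.5 (constant along its height); the cube at (1, 15.5) does not reach this height (z outside [3, 22]); the sphere at (6, 11) is not intersected at this z (|z−center|=10.900 > r=9.5); Merging all regions: only the r=9.5 cylinder is present, so the union is just that shape — 1 connected region; (whole slice rotated 10° about Z — lengths, areas and connectivity unchanged). The outline is a single polygon with 8 vertices. Extrusion per mm of travel: 0.6 × 0.3 / (π × 0.875²) = 0.074835. Accumulating E over each segment gives final E = 4.3538.

G0 X-9.36 Y-1.65 Z2.10
G1 X-5.45 Y-7.78 E0.5441
G1 X1.65 Y-9.36 E1.0884
G1 X7.78 Y-5.45 E1.6326
G1 X9.36 Y1.65 E2.1769
G1 X5.45 Y7.78 E2.7210
G1 X-1.65 Y9.36 E3.2653
G1 X-7.78 Y5.45 E3.8094
G1 X-9.36 Y-1.65 E4.3538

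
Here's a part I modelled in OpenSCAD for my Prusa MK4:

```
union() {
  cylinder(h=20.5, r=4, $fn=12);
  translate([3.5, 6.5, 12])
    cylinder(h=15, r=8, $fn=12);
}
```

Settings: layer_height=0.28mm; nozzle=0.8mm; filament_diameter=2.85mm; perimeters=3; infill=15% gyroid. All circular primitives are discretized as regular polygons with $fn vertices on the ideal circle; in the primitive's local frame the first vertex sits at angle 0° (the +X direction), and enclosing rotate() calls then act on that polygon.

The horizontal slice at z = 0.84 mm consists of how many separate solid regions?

At z = 0.84 mm: the cylinder: section is a regular 12-gon, circumradius r=4; the cylinder at (3.5, 6.5) does not reach this height (z outside [12, 27]); Taking the union: only the r=4 cylinder is present, so the union is just that shape — 1 connected region. The result has 1 disconnected region.

1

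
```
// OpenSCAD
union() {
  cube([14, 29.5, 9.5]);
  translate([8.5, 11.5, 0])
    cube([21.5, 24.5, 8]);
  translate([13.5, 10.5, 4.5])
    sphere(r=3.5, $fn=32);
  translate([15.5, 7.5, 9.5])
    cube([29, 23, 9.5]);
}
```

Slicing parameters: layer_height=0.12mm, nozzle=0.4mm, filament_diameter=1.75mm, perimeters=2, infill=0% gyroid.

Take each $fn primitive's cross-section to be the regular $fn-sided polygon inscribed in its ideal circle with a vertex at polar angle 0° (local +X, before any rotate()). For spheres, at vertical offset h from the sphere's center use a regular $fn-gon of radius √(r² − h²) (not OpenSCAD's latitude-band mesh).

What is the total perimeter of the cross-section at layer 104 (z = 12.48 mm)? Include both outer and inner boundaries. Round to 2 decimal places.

104.00 mm

At z = 12.48 mm: the cube is not intersected at this z (z outside [0, 9.5]); the cube at (8.5, 11.5) is not intersected at this z (z outside [0, 8]); the sphere at (13.5, 10.5) is absent (|z−center|=7.980 > r=3.5); the cube at (15.5, 7.5) is present — its section is the full 29×23 rectangle (perimeter 104.00 mm); Merging all regions: only the 29×23 cube at (15.5, 7.5) is present, so the union is just that shape — boundary = 104.00 mm. Overall, the cross-section is a single solid region. Total boundary length (outer) = 104.00 mm.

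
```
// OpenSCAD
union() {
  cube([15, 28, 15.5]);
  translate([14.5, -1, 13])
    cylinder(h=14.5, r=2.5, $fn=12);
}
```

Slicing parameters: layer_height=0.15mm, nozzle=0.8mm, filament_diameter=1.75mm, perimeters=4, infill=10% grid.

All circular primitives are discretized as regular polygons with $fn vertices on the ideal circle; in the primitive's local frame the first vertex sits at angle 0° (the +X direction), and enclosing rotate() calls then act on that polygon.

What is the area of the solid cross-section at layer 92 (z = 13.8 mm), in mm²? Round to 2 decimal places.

435.71 mm²

At z = 13.8 mm: the 15×28 cube contributes its full rectangle (area 420.00 mm²); the r=2.5 cylinder at (14.5, -1) contributes a regular 12-gon of circumradius 2.5 (area = (12/2)·2.500²·sin(360°/12) = 18.75 mm²); Merging all regions: the regions partially overlap — summed areas 438.75 mm² minus the doubly-counted overlap 3.04 mm² gives 435.71 mm² — area = 435.71 mm². Overall, the cross-section is a single solid region. Net area = 435.71 mm².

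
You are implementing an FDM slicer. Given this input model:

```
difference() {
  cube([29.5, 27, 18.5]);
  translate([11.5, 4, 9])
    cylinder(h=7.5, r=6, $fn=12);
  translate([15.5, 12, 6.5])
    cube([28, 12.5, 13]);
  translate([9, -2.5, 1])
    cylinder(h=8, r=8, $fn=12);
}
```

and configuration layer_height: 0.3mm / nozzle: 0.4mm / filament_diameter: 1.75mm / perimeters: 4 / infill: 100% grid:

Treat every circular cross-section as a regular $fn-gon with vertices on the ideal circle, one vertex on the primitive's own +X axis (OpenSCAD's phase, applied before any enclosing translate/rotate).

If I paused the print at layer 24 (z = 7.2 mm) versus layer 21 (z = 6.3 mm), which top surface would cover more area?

layer 21 (z = 6.3 mm)

Layer 24 (z = 7.2): the 29.5×27 cube contributes its full rectangle (area 796.50 mm²); the cylinder at (11.5, 4) is not intersected at this z (z outside [9, 16.5]); the 28×12.5 cube at (15.5, 12) contributes its full rectangle (area 350.00 mm²); the r=8 cylinder at (9, -2.5) gives a regular 12-gon of circumradius 8 (constant along its height) (area = (12/2)·8.000²·sin(360°/12) = 192.00 mm²); After the difference (first − rest): starting from the 29.5×27 cube (796.50 mm²), the 28×12.5 cube at (15.5, 12) partially overlaps it — only the 175.00 mm² overlap (of its 350.00 mm²) is removed, clipping the outline; the r=8 cylinder at (9, -2.5) partially overlaps it — only the 57.67 mm² overlap (of its 192.00 mm²) is removed, clipping the outline — area = 563.83 mm². So its area = 563.83 mm². Layer 21 (z = 6.3): the 29.5×27 cube contributes its full rectangle (area 796.50 mm²); the cylinder at (11.5, 4) is absent (z outside [9, 16.5]); the cube at (15.5, 12) is absent (z outside [6.5, 19.5]); the r=8 cylinder at (9, -2.5) gives a regular 12-gon of circumradius 8 (constant along its height) (area = (12/2)·8.000²·sin(360°/12) = 192.00 mm²); After the difference (first − rest): starting from the 29.5×27 cube (796.50 mm²), the r=8 cylinder at (9, -2.5) partially overlaps it — only the 57.67 mm² overlap (of its 192.00 mm²) is removed, clipping the outline — area = 738.83 mm². So its area = 738.83 mm². Layer 21 is larger (738.83 vs 563.83 mm²).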